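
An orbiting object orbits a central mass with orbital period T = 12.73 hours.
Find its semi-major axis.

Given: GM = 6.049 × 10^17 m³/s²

Convert to SI: T = 12.73 hours = 45828 s.
Invert Kepler's third law: a = (GM · T² / (4π²))^(1/3).
Substituting T = 45828 s and GM = 6.049e+17 m³/s²:
a = (6.049e+17 · (45828)² / (4π²))^(1/3) m
a ≈ 3.181e+08 m = 318.1 Mm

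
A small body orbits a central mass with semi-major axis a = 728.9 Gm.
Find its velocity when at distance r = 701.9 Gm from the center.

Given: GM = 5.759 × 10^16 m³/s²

Convert to SI: a = 728.9 Gm = 7.289e+11 m; r = 701.9 Gm = 7.019e+11 m.
Vis-viva: v = √(GM · (2/r − 1/a)).
2/r − 1/a = 2/7.019e+11 − 1/7.289e+11 = 1.47748e-12 m⁻¹.
v = √(5.759e+16 · 1.47748e-12) m/s ≈ 291.7 m/s = 291.7 m/s.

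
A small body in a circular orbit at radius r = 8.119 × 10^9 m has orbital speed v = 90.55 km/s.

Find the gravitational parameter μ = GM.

Convert to SI: v = 90.55 km/s = 90550 m/s.
For a circular orbit v² = GM/r, so GM = v² · r.
GM = (90550)² · 8.119e+09 m³/s² ≈ 6.657e+19 m³/s² = 6.657 × 10^19 m³/s².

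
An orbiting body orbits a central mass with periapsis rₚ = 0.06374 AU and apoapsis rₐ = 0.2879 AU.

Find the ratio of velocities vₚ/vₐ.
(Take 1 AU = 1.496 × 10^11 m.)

Convert to SI: rₚ = 0.06374 AU = 9.5355e+09 m; rₐ = 0.2879 AU = 4.30698e+10 m.
Conservation of angular momentum gives rₚvₚ = rₐvₐ, so vₚ/vₐ = rₐ/rₚ.
vₚ/vₐ = 4.30698e+10 / 9.5355e+09 ≈ 4.517.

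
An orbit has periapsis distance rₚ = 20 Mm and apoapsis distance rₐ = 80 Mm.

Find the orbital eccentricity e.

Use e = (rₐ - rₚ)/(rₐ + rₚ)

Convert to SI: rₚ = 20 Mm = 2e+07 m; rₐ = 80 Mm = 8e+07 m.
e = (rₐ − rₚ) / (rₐ + rₚ).
e = (8e+07 − 2e+07) / (8e+07 + 2e+07) = 6e+07 / 1e+08 ≈ 0.6.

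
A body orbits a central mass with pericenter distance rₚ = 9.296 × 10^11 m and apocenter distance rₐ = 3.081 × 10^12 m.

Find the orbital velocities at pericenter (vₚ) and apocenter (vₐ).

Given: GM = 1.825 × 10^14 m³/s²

Use the vis-viva equation v² = GM(2/r − 1/a) with a = (rₚ + rₐ)/2 = (9.296e+11 + 3.081e+12)/2 = 2.0053e+12 m.
vₚ = √(GM · (2/rₚ − 1/a)) = √(1.825e+14 · (2/9.296e+11 − 1/2.0053e+12)) m/s ≈ 17.37 m/s = 17.37 m/s.
vₐ = √(GM · (2/rₐ − 1/a)) = √(1.825e+14 · (2/3.081e+12 − 1/2.0053e+12)) m/s ≈ 5.24 m/s = 5.24 m/s.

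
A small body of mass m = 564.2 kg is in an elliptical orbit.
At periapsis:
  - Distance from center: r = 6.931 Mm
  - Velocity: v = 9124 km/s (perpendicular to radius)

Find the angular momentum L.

Convert to SI: r = 6.931 Mm = 6.931e+06 m; v = 9124 km/s = 9.124e+06 m/s.
Since v is perpendicular to r, L = m · v · r.
L = 564.2 · 9.124e+06 · 6.931e+06 kg·m²/s ≈ 3.568e+16 kg·m²/s.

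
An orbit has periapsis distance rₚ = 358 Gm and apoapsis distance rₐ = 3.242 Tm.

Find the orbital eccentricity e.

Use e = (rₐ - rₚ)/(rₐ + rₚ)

Convert to SI: rₚ = 358 Gm = 3.58e+11 m; rₐ = 3.242 Tm = 3.242e+12 m.
e = (rₐ − rₚ) / (rₐ + rₚ).
e = (3.242e+12 − 3.58e+11) / (3.242e+12 + 3.58e+11) = 2.884e+12 / 3.6e+12 ≈ 0.8011.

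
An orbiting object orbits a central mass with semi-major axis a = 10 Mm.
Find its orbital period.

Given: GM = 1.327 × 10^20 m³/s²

Convert to SI: a = 10 Mm = 1e+07 m.
Kepler's third law: T = 2π √(a³ / GM).
Substituting a = 1e+07 m and GM = 1.327e+20 m³/s²:
T = 2π √((1e+07)³ / 1.327e+20) s
T ≈ 17.25 s = 17.25 seconds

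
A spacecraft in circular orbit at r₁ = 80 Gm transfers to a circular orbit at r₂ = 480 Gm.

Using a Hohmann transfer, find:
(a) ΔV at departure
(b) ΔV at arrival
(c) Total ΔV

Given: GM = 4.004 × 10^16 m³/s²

Convert to SI: r₁ = 80 Gm = 8e+10 m; r₂ = 480 Gm = 4.8e+11 m.
Transfer semi-major axis: a_t = (r₁ + r₂)/2 = (8e+10 + 4.8e+11)/2 = 2.8e+11 m.
Circular speeds: v₁ = √(GM/r₁) = 707.46 m/s, v₂ = √(GM/r₂) = 288.819 m/s.
Transfer speeds (vis-viva v² = GM(2/r − 1/a_t)): v₁ᵗ = 926.283 m/s, v₂ᵗ = 154.38 m/s.
(a) ΔV₁ = |v₁ᵗ − v₁| ≈ 218.8 m/s = 218.8 m/s.
(b) ΔV₂ = |v₂ − v₂ᵗ| ≈ 134.4 m/s = 134.4 m/s.
(c) ΔV_total = ΔV₁ + ΔV₂ ≈ 353.3 m/s = 353.3 m/s.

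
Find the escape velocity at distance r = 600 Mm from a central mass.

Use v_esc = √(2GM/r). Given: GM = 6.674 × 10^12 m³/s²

Convert to SI: r = 600 Mm = 6e+08 m.
Escape velocity comes from setting total energy to zero: ½v² − GM/r = 0 ⇒ v_esc = √(2GM / r).
v_esc = √(2 · 6.674e+12 / 6e+08) m/s ≈ 149.2 m/s = 149.2 m/s.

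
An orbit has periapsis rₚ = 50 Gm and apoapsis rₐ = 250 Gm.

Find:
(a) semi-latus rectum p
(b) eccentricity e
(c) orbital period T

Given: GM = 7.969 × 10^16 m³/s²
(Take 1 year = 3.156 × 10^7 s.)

Convert to SI: rₚ = 50 Gm = 5e+10 m; rₐ = 250 Gm = 2.5e+11 m.
(a) From a = (rₚ + rₐ)/2 = 1.5e+11 m and e = (rₐ − rₚ)/(rₐ + rₚ) = 0.666667, p = a(1 − e²) = 1.5e+11 · (1 − (0.666667)²) ≈ 8.333e+10 m
(b) e = (rₐ − rₚ)/(rₐ + rₚ) = (2.5e+11 − 5e+10)/(2.5e+11 + 5e+10) ≈ 0.6667
(c) With a = (rₚ + rₐ)/2 = 1.5e+11 m, T = 2π √(a³/GM) = 2π √((1.5e+11)³/7.969e+16) s ≈ 1.293e+09 s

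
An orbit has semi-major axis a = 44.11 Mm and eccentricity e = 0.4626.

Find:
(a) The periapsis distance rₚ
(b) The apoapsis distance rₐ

Convert to SI: a = 44.11 Mm = 4.411e+07 m.
(a) rₚ = a(1 − e) = 4.411e+07 · (1 − 0.4626) = 4.411e+07 · 0.5374 ≈ 2.37e+07 m = 23.7 Mm.
(b) rₐ = a(1 + e) = 4.411e+07 · (1 + 0.4626) = 4.411e+07 · 1.4626 ≈ 6.452e+07 m = 64.52 Mm.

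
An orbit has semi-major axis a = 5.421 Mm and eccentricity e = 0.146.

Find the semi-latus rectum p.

Convert to SI: a = 5.421 Mm = 5.421e+06 m.
p = a (1 − e²).
p = 5.421e+06 · (1 − (0.146)²) = 5.421e+06 · 0.978684 ≈ 5.305e+06 m = 5.305 Mm.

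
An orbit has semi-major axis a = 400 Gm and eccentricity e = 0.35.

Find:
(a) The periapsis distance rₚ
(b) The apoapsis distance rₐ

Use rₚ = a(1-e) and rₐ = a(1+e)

Convert to SI: a = 400 Gm = 4e+11 m.
(a) rₚ = a(1 − e) = 4e+11 · (1 − 0.35) = 4e+11 · 0.65 ≈ 2.6e+11 m = 260 Gm.
(b) rₐ = a(1 + e) = 4e+11 · (1 + 0.35) = 4e+11 · 1.35 ≈ 5.4e+11 m = 540 Gm.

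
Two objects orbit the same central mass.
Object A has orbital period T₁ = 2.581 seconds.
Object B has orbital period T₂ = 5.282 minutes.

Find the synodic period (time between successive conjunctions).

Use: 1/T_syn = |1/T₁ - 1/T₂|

Convert to SI: T₂ = 5.282 minutes = 316.92 s.
T_syn = |T₁ · T₂ / (T₁ − T₂)|.
T_syn = |2.581 · 316.92 / (2.581 − 316.92)| s ≈ 2.602 s = 2.602 seconds.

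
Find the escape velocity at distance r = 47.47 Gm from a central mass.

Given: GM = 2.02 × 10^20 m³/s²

Convert to SI: r = 47.47 Gm = 4.747e+10 m.
Escape velocity comes from setting total energy to zero: ½v² − GM/r = 0 ⇒ v_esc = √(2GM / r).
v_esc = √(2 · 2.02e+20 / 4.747e+10) m/s ≈ 9.225e+04 m/s = 92.25 km/s.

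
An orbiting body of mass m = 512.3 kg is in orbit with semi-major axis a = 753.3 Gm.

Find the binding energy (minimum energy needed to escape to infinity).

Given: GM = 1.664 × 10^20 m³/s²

Convert to SI: a = 753.3 Gm = 7.533e+11 m.
Total orbital energy is E = −GMm/(2a); binding energy is E_bind = −E = GMm/(2a).
E_bind = 1.664e+20 · 512.3 / (2 · 7.533e+11) J ≈ 5.658e+10 J = 56.58 GJ.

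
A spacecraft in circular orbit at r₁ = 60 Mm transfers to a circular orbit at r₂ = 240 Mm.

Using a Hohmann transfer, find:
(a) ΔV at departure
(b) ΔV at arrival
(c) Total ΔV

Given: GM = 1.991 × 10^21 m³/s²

Convert to SI: r₁ = 60 Mm = 6e+07 m; r₂ = 240 Mm = 2.4e+08 m.
Transfer semi-major axis: a_t = (r₁ + r₂)/2 = (6e+07 + 2.4e+08)/2 = 1.5e+08 m.
Circular speeds: v₁ = √(GM/r₁) = 5.7605e+06 m/s, v₂ = √(GM/r₂) = 2.88025e+06 m/s.
Transfer speeds (vis-viva v² = GM(2/r − 1/a_t)): v₁ᵗ = 7.28652e+06 m/s, v₂ᵗ = 1.82163e+06 m/s.
(a) ΔV₁ = |v₁ᵗ − v₁| ≈ 1.526e+06 m/s = 1526 km/s.
(b) ΔV₂ = |v₂ − v₂ᵗ| ≈ 1.059e+06 m/s = 1059 km/s.
(c) ΔV_total = ΔV₁ + ΔV₂ ≈ 2.585e+06 m/s = 2585 km/s.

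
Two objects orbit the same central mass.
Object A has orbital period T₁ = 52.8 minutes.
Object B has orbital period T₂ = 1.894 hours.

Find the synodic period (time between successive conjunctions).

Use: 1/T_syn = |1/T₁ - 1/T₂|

Convert to SI: T₁ = 52.8 minutes = 3168 s; T₂ = 1.894 hours = 6818.4 s.
T_syn = |T₁ · T₂ / (T₁ − T₂)|.
T_syn = |3168 · 6818.4 / (3168 − 6818.4)| s ≈ 5917 s = 1.644 hours.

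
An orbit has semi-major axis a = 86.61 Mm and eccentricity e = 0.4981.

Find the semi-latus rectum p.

Convert to SI: a = 86.61 Mm = 8.661e+07 m.
p = a (1 − e²).
p = 8.661e+07 · (1 − (0.4981)²) = 8.661e+07 · 0.751896 ≈ 6.512e+07 m = 65.12 Mm.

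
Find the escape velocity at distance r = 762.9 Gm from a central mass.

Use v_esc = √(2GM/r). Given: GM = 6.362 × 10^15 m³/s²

Convert to SI: r = 762.9 Gm = 7.629e+11 m.
Escape velocity comes from setting total energy to zero: ½v² − GM/r = 0 ⇒ v_esc = √(2GM / r).
v_esc = √(2 · 6.362e+15 / 7.629e+11) m/s ≈ 129.1 m/s = 129.1 m/s.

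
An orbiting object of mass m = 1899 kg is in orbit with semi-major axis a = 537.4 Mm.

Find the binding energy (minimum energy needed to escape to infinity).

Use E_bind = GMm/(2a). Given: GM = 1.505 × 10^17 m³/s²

Convert to SI: a = 537.4 Mm = 5.374e+08 m.
Total orbital energy is E = −GMm/(2a); binding energy is E_bind = −E = GMm/(2a).
E_bind = 1.505e+17 · 1899 / (2 · 5.374e+08) J ≈ 2.659e+11 J = 265.9 GJ.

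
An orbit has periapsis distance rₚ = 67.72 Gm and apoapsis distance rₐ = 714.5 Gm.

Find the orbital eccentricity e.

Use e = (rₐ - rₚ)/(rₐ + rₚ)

Convert to SI: rₚ = 67.72 Gm = 6.772e+10 m; rₐ = 714.5 Gm = 7.145e+11 m.
e = (rₐ − rₚ) / (rₐ + rₚ).
e = (7.145e+11 − 6.772e+10) / (7.145e+11 + 6.772e+10) = 6.4678e+11 / 7.8222e+11 ≈ 0.8269.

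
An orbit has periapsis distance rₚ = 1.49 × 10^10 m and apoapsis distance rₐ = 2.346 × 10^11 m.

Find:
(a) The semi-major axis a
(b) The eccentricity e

(a) a = (rₚ + rₐ) / 2 = (1.49e+10 + 2.346e+11) / 2 ≈ 1.248e+11 m = 1.248 × 10^11 m.
(b) e = (rₐ − rₚ) / (rₐ + rₚ) = (2.346e+11 − 1.49e+10) / (2.346e+11 + 1.49e+10) ≈ 0.8806.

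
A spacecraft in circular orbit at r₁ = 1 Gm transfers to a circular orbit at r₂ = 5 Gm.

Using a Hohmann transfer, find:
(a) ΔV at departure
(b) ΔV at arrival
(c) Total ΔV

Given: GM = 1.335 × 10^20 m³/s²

Convert to SI: r₁ = 1 Gm = 1e+09 m; r₂ = 5 Gm = 5e+09 m.
Transfer semi-major axis: a_t = (r₁ + r₂)/2 = (1e+09 + 5e+09)/2 = 3e+09 m.
Circular speeds: v₁ = √(GM/r₁) = 365377 m/s, v₂ = √(GM/r₂) = 163401 m/s.
Transfer speeds (vis-viva v² = GM(2/r − 1/a_t)): v₁ᵗ = 471699 m/s, v₂ᵗ = 94339.8 m/s.
(a) ΔV₁ = |v₁ᵗ − v₁| ≈ 1.063e+05 m/s = 106.3 km/s.
(b) ΔV₂ = |v₂ − v₂ᵗ| ≈ 6.906e+04 m/s = 69.06 km/s.
(c) ΔV_total = ΔV₁ + ΔV₂ ≈ 1.754e+05 m/s = 175.4 km/s.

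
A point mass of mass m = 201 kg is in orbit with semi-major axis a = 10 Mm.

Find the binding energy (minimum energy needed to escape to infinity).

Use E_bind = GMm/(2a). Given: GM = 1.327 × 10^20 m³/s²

Convert to SI: a = 10 Mm = 1e+07 m.
Total orbital energy is E = −GMm/(2a); binding energy is E_bind = −E = GMm/(2a).
E_bind = 1.327e+20 · 201 / (2 · 1e+07) J ≈ 1.334e+15 J = 1.334 PJ.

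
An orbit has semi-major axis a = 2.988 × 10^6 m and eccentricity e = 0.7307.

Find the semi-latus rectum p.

p = a (1 − e²).
p = 2.988e+06 · (1 − (0.7307)²) = 2.988e+06 · 0.466078 ≈ 1.393e+06 m = 1.393 × 10^6 m.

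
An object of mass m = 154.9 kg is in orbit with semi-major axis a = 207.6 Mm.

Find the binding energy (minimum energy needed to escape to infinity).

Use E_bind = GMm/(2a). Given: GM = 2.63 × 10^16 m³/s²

Convert to SI: a = 207.6 Mm = 2.076e+08 m.
Total orbital energy is E = −GMm/(2a); binding energy is E_bind = −E = GMm/(2a).
E_bind = 2.63e+16 · 154.9 / (2 · 2.076e+08) J ≈ 9.812e+09 J = 9.812 GJ.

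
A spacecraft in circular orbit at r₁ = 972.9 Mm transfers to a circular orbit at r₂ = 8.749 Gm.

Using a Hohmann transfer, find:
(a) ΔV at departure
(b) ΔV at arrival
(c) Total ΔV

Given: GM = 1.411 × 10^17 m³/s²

Convert to SI: r₁ = 972.9 Mm = 9.729e+08 m; r₂ = 8.749 Gm = 8.749e+09 m.
Transfer semi-major axis: a_t = (r₁ + r₂)/2 = (9.729e+08 + 8.749e+09)/2 = 4.86095e+09 m.
Circular speeds: v₁ = √(GM/r₁) = 12042.9 m/s, v₂ = √(GM/r₂) = 4015.91 m/s.
Transfer speeds (vis-viva v² = GM(2/r − 1/a_t)): v₁ᵗ = 16156.5 m/s, v₂ᵗ = 1796.63 m/s.
(a) ΔV₁ = |v₁ᵗ − v₁| ≈ 4114 m/s = 4.114 km/s.
(b) ΔV₂ = |v₂ − v₂ᵗ| ≈ 2219 m/s = 2.219 km/s.
(c) ΔV_total = ΔV₁ + ΔV₂ ≈ 6333 m/s = 6.333 km/s.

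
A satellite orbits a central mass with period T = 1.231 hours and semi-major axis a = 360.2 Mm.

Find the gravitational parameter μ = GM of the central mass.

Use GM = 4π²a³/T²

Convert to SI: T = 1.231 hours = 4431.6 s; a = 360.2 Mm = 3.602e+08 m.
GM = 4π² · a³ / T².
GM = 4π² · (3.602e+08)³ / (4431.6)² m³/s² ≈ 9.394e+19 m³/s² = 9.394 × 10^19 m³/s².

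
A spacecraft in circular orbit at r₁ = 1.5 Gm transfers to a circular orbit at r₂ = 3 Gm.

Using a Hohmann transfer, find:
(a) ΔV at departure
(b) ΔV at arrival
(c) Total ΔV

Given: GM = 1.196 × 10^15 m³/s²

Convert to SI: r₁ = 1.5 Gm = 1.5e+09 m; r₂ = 3 Gm = 3e+09 m.
Transfer semi-major axis: a_t = (r₁ + r₂)/2 = (1.5e+09 + 3e+09)/2 = 2.25e+09 m.
Circular speeds: v₁ = √(GM/r₁) = 892.935 m/s, v₂ = √(GM/r₂) = 631.401 m/s.
Transfer speeds (vis-viva v² = GM(2/r − 1/a_t)): v₁ᵗ = 1031.07 m/s, v₂ᵗ = 515.536 m/s.
(a) ΔV₁ = |v₁ᵗ − v₁| ≈ 138.1 m/s = 138.1 m/s.
(b) ΔV₂ = |v₂ − v₂ᵗ| ≈ 115.9 m/s = 115.9 m/s.
(c) ΔV_total = ΔV₁ + ΔV₂ ≈ 254 m/s = 254 m/s.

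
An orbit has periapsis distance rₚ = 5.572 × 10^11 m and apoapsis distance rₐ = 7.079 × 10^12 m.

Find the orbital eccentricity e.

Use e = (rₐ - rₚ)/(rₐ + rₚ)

e = (rₐ − rₚ) / (rₐ + rₚ).
e = (7.079e+12 − 5.572e+11) / (7.079e+12 + 5.572e+11) = 6.5218e+12 / 7.6362e+12 ≈ 0.8541.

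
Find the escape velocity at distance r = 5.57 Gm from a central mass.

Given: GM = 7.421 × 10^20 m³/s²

Convert to SI: r = 5.57 Gm = 5.57e+09 m.
Escape velocity comes from setting total energy to zero: ½v² − GM/r = 0 ⇒ v_esc = √(2GM / r).
v_esc = √(2 · 7.421e+20 / 5.57e+09) m/s ≈ 5.162e+05 m/s = 516.2 km/s.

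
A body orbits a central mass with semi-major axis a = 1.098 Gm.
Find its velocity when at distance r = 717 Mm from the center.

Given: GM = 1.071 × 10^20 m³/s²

Convert to SI: a = 1.098 Gm = 1.098e+09 m; r = 717 Mm = 7.17e+08 m.
Vis-viva: v = √(GM · (2/r − 1/a)).
2/r − 1/a = 2/7.17e+08 − 1/1.098e+09 = 1.87865e-09 m⁻¹.
v = √(1.071e+20 · 1.87865e-09) m/s ≈ 4.486e+05 m/s = 448.6 km/s.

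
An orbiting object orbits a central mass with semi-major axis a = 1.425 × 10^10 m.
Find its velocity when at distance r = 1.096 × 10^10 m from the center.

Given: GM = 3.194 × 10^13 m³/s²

Vis-viva: v = √(GM · (2/r − 1/a)).
2/r − 1/a = 2/1.096e+10 − 1/1.425e+10 = 1.12306e-10 m⁻¹.
v = √(3.194e+13 · 1.12306e-10) m/s ≈ 59.89 m/s = 59.89 m/s.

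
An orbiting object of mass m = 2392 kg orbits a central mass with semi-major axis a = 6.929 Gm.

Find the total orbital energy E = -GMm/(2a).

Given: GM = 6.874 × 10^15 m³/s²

Convert to SI: a = 6.929 Gm = 6.929e+09 m.
E = −GMm / (2a).
E = −6.874e+15 · 2392 / (2 · 6.929e+09) J ≈ -1.187e+09 J = -1.187 GJ.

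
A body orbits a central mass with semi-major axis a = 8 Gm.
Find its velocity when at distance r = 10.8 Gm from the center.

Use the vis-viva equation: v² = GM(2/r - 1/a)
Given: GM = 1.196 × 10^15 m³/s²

Convert to SI: a = 8 Gm = 8e+09 m; r = 10.8 Gm = 1.08e+10 m.
Vis-viva: v = √(GM · (2/r − 1/a)).
2/r − 1/a = 2/1.08e+10 − 1/8e+09 = 6.01852e-11 m⁻¹.
v = √(1.196e+15 · 6.01852e-11) m/s ≈ 268.3 m/s = 268.3 m/s.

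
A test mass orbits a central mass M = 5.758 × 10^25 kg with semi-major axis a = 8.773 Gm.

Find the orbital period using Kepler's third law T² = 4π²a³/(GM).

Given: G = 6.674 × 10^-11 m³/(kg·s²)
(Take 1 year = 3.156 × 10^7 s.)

Convert to SI: a = 8.773 Gm = 8.773e+09 m.
GM = G · M = 6.674e-11 · 5.758e+25 = 3.84289e+15 m³/s².
Kepler's third law: T = 2π √(a³ / GM).
Substituting a = 8.773e+09 m and GM = 3.84289e+15 m³/s²:
T = 2π √((8.773e+09)³ / 3.84289e+15) s
T ≈ 8.329e+07 s = 2.639 years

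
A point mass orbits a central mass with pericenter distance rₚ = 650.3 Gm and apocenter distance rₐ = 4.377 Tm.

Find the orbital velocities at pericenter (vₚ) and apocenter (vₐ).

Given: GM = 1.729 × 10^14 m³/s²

Convert to SI: rₚ = 650.3 Gm = 6.503e+11 m; rₐ = 4.377 Tm = 4.377e+12 m.
Use the vis-viva equation v² = GM(2/r − 1/a) with a = (rₚ + rₐ)/2 = (6.503e+11 + 4.377e+12)/2 = 2.51365e+12 m.
vₚ = √(GM · (2/rₚ − 1/a)) = √(1.729e+14 · (2/6.503e+11 − 1/2.51365e+12)) m/s ≈ 21.52 m/s = 21.52 m/s.
vₐ = √(GM · (2/rₐ − 1/a)) = √(1.729e+14 · (2/4.377e+12 − 1/2.51365e+12)) m/s ≈ 3.197 m/s = 3.197 m/s.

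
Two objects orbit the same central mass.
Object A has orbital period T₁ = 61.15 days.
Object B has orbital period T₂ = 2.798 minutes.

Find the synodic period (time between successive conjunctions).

Convert to SI: T₁ = 61.15 days = 5.28336e+06 s; T₂ = 2.798 minutes = 167.88 s.
T_syn = |T₁ · T₂ / (T₁ − T₂)|.
T_syn = |5.28336e+06 · 167.88 / (5.28336e+06 − 167.88)| s ≈ 167.9 s = 2.798 minutes.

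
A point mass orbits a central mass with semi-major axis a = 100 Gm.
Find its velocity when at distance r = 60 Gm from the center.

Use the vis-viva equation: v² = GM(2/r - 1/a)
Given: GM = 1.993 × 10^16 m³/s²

Convert to SI: a = 100 Gm = 1e+11 m; r = 60 Gm = 6e+10 m.
Vis-viva: v = √(GM · (2/r − 1/a)).
2/r − 1/a = 2/6e+10 − 1/1e+11 = 2.33333e-11 m⁻¹.
v = √(1.993e+16 · 2.33333e-11) m/s ≈ 681.9 m/s = 681.9 m/s.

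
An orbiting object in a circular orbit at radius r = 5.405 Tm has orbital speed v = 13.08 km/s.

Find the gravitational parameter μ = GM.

Convert to SI: r = 5.405 Tm = 5.405e+12 m; v = 13.08 km/s = 13080 m/s.
For a circular orbit v² = GM/r, so GM = v² · r.
GM = (13080)² · 5.405e+12 m³/s² ≈ 9.247e+20 m³/s² = 9.247 × 10^20 m³/s².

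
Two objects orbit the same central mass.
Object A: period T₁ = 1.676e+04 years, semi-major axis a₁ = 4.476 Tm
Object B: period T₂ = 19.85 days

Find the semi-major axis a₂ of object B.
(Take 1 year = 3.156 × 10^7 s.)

Convert to SI: T₁ = 1.676e+04 years = 5.28946e+11 s; a₁ = 4.476 Tm = 4.476e+12 m; T₂ = 19.85 days = 1.71504e+06 s.
Kepler's third law: (T₁/T₂)² = (a₁/a₂)³ ⇒ a₂ = a₁ · (T₂/T₁)^(2/3).
T₂/T₁ = 1.71504e+06 / 5.28946e+11 = 3.24238e-06.
a₂ = 4.476e+12 · (3.24238e-06)^(2/3) m ≈ 9.805e+08 m = 980.5 Mm.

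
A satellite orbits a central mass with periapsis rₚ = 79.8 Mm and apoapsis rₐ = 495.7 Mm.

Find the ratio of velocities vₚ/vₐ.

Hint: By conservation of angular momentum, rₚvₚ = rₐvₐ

Convert to SI: rₚ = 79.8 Mm = 7.98e+07 m; rₐ = 495.7 Mm = 4.957e+08 m.
Conservation of angular momentum gives rₚvₚ = rₐvₐ, so vₚ/vₐ = rₐ/rₚ.
vₚ/vₐ = 4.957e+08 / 7.98e+07 ≈ 6.212.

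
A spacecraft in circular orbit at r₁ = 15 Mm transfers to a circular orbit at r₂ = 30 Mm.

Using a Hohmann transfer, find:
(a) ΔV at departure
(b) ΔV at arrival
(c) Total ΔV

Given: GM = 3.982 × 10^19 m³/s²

Convert to SI: r₁ = 15 Mm = 1.5e+07 m; r₂ = 30 Mm = 3e+07 m.
Transfer semi-major axis: a_t = (r₁ + r₂)/2 = (1.5e+07 + 3e+07)/2 = 2.25e+07 m.
Circular speeds: v₁ = √(GM/r₁) = 1.62931e+06 m/s, v₂ = √(GM/r₂) = 1.1521e+06 m/s.
Transfer speeds (vis-viva v² = GM(2/r − 1/a_t)): v₁ᵗ = 1.88137e+06 m/s, v₂ᵗ = 940685 m/s.
(a) ΔV₁ = |v₁ᵗ − v₁| ≈ 2.521e+05 m/s = 252.1 km/s.
(b) ΔV₂ = |v₂ − v₂ᵗ| ≈ 2.114e+05 m/s = 211.4 km/s.
(c) ΔV_total = ΔV₁ + ΔV₂ ≈ 4.635e+05 m/s = 463.5 km/s.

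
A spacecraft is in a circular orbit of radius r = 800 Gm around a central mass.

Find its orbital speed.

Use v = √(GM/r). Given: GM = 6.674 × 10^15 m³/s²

Convert to SI: r = 800 Gm = 8e+11 m.
For a circular orbit, gravity supplies the centripetal force, so v = √(GM / r).
v = √(6.674e+15 / 8e+11) m/s ≈ 91.34 m/s = 91.34 m/s.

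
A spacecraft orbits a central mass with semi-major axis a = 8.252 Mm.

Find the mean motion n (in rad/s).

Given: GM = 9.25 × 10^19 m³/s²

Convert to SI: a = 8.252 Mm = 8.252e+06 m.
n = √(GM / a³).
n = √(9.25e+19 / (8.252e+06)³) rad/s ≈ 0.4057 rad/s.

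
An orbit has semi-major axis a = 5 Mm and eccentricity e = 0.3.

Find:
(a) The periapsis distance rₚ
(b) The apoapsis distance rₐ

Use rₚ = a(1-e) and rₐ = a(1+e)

Convert to SI: a = 5 Mm = 5e+06 m.
(a) rₚ = a(1 − e) = 5e+06 · (1 − 0.3) = 5e+06 · 0.7 ≈ 3.5e+06 m = 3.5 Mm.
(b) rₐ = a(1 + e) = 5e+06 · (1 + 0.3) = 5e+06 · 1.3 ≈ 6.5e+06 m = 6.5 Mm.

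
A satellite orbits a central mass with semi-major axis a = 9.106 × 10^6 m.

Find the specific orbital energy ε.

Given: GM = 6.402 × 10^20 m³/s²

ε = −GM / (2a).
ε = −6.402e+20 / (2 · 9.106e+06) J/kg ≈ -3.515e+13 J/kg = -3.515e+04 GJ/kg.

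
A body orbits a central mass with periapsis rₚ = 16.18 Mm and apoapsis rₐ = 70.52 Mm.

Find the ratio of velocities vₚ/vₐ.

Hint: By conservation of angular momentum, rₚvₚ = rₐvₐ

Convert to SI: rₚ = 16.18 Mm = 1.618e+07 m; rₐ = 70.52 Mm = 7.052e+07 m.
Conservation of angular momentum gives rₚvₚ = rₐvₐ, so vₚ/vₐ = rₐ/rₚ.
vₚ/vₐ = 7.052e+07 / 1.618e+07 ≈ 4.358.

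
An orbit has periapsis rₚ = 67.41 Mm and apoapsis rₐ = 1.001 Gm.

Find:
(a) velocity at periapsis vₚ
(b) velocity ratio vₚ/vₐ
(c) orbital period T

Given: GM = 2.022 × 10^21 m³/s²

Convert to SI: rₚ = 67.41 Mm = 6.741e+07 m; rₐ = 1.001 Gm = 1.001e+09 m.
(a) With a = (rₚ + rₐ)/2 = 5.34205e+08 m, vₚ = √(GM (2/rₚ − 1/a)) = √(2.022e+21 · (2/6.741e+07 − 1/5.34205e+08)) m/s ≈ 7.497e+06 m/s
(b) Conservation of angular momentum (rₚvₚ = rₐvₐ) gives vₚ/vₐ = rₐ/rₚ = 1.001e+09/6.741e+07 ≈ 14.85
(c) With a = (rₚ + rₐ)/2 = 5.34205e+08 m, T = 2π √(a³/GM) = 2π √((5.34205e+08)³/2.022e+21) s ≈ 1725 s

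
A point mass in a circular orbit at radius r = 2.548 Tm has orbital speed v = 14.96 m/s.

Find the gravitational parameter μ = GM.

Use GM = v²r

Convert to SI: r = 2.548 Tm = 2.548e+12 m.
For a circular orbit v² = GM/r, so GM = v² · r.
GM = (14.96)² · 2.548e+12 m³/s² ≈ 5.702e+14 m³/s² = 5.702 × 10^14 m³/s².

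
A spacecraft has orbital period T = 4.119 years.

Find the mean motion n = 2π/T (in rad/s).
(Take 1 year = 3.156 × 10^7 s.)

Convert to SI: T = 4.119 years = 1.29996e+08 s.
n = 2π / T.
n = 2π / 1.29996e+08 s ≈ 4.833e-08 rad/s.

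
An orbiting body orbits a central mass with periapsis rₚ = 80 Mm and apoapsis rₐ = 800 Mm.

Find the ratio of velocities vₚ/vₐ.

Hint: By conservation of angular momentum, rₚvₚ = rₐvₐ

Convert to SI: rₚ = 80 Mm = 8e+07 m; rₐ = 800 Mm = 8e+08 m.
Conservation of angular momentum gives rₚvₚ = rₐvₐ, so vₚ/vₐ = rₐ/rₚ.
vₚ/vₐ = 8e+08 / 8e+07 ≈ 10.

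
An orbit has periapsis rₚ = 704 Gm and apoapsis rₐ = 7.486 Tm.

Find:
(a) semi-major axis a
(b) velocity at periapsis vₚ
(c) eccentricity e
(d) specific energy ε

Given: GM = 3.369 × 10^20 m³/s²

Convert to SI: rₚ = 704 Gm = 7.04e+11 m; rₐ = 7.486 Tm = 7.486e+12 m.
(a) a = (rₚ + rₐ)/2 = (7.04e+11 + 7.486e+12)/2 ≈ 4.095e+12 m
(b) With a = (rₚ + rₐ)/2 = 4.095e+12 m, vₚ = √(GM (2/rₚ − 1/a)) = √(3.369e+20 · (2/7.04e+11 − 1/4.095e+12)) m/s ≈ 2.958e+04 m/s
(c) e = (rₐ − rₚ)/(rₐ + rₚ) = (7.486e+12 − 7.04e+11)/(7.486e+12 + 7.04e+11) ≈ 0.8281
(d) With a = (rₚ + rₐ)/2 = 4.095e+12 m, ε = −GM/(2a) = −3.369e+20/(2 · 4.095e+12) J/kg ≈ -4.114e+07 J/kg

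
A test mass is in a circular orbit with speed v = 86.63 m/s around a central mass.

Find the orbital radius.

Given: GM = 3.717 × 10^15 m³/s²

For a circular orbit, v² = GM / r, so r = GM / v².
r = 3.717e+15 / (86.63)² m ≈ 4.953e+11 m = 495.3 Gm.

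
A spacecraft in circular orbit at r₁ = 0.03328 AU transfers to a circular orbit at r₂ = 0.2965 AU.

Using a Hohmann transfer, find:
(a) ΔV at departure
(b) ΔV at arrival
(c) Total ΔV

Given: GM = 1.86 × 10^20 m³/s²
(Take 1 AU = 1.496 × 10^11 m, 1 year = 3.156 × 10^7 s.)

Convert to SI: r₁ = 0.03328 AU = 4.97869e+09 m; r₂ = 0.2965 AU = 4.43564e+10 m.
Transfer semi-major axis: a_t = (r₁ + r₂)/2 = (4.97869e+09 + 4.43564e+10)/2 = 2.46675e+10 m.
Circular speeds: v₁ = √(GM/r₁) = 193285 m/s, v₂ = √(GM/r₂) = 64755.7 m/s.
Transfer speeds (vis-viva v² = GM(2/r − 1/a_t)): v₁ᵗ = 259188 m/s, v₂ᵗ = 29091.9 m/s.
(a) ΔV₁ = |v₁ᵗ − v₁| ≈ 6.59e+04 m/s = 13.9 AU/year.
(b) ΔV₂ = |v₂ − v₂ᵗ| ≈ 3.566e+04 m/s = 7.524 AU/year.
(c) ΔV_total = ΔV₁ + ΔV₂ ≈ 1.016e+05 m/s = 21.43 AU/year.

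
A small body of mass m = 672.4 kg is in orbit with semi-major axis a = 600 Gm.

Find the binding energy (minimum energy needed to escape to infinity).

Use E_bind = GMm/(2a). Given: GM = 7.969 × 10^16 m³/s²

Convert to SI: a = 600 Gm = 6e+11 m.
Total orbital energy is E = −GMm/(2a); binding energy is E_bind = −E = GMm/(2a).
E_bind = 7.969e+16 · 672.4 / (2 · 6e+11) J ≈ 4.465e+07 J = 44.65 MJ.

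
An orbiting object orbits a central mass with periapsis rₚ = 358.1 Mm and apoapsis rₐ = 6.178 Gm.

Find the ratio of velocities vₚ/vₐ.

Convert to SI: rₚ = 358.1 Mm = 3.581e+08 m; rₐ = 6.178 Gm = 6.178e+09 m.
Conservation of angular momentum gives rₚvₚ = rₐvₐ, so vₚ/vₐ = rₐ/rₚ.
vₚ/vₐ = 6.178e+09 / 3.581e+08 ≈ 17.25.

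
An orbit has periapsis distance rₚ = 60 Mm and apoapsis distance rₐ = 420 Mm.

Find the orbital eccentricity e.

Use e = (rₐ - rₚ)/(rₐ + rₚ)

Convert to SI: rₚ = 60 Mm = 6e+07 m; rₐ = 420 Mm = 4.2e+08 m.
e = (rₐ − rₚ) / (rₐ + rₚ).
e = (4.2e+08 − 6e+07) / (4.2e+08 + 6e+07) = 3.6e+08 / 4.8e+08 ≈ 0.75.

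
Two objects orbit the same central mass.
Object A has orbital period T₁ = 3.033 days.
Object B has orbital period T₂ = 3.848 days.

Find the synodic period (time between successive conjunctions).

Convert to SI: T₁ = 3.033 days = 262051 s; T₂ = 3.848 days = 332467 s.
T_syn = |T₁ · T₂ / (T₁ − T₂)|.
T_syn = |262051 · 332467 / (262051 − 332467)| s ≈ 1.237e+06 s = 14.32 days.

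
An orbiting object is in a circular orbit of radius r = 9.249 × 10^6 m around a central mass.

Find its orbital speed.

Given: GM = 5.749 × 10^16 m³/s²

For a circular orbit, gravity supplies the centripetal force, so v = √(GM / r).
v = √(5.749e+16 / 9.249e+06) m/s ≈ 7.884e+04 m/s = 78.84 km/s.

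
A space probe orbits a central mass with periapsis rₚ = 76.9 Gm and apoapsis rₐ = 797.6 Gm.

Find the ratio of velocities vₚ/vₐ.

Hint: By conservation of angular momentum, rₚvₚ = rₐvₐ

Convert to SI: rₚ = 76.9 Gm = 7.69e+10 m; rₐ = 797.6 Gm = 7.976e+11 m.
Conservation of angular momentum gives rₚvₚ = rₐvₐ, so vₚ/vₐ = rₐ/rₚ.
vₚ/vₐ = 7.976e+11 / 7.69e+10 ≈ 10.37.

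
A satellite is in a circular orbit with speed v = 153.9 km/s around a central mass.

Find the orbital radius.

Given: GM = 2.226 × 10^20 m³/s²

Convert to SI: v = 153.9 km/s = 153900 m/s.
For a circular orbit, v² = GM / r, so r = GM / v².
r = 2.226e+20 / (153900)² m ≈ 9.398e+09 m = 9.398 × 10^9 m.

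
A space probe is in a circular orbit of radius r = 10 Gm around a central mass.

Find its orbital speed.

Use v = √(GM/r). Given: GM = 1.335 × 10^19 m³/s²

Convert to SI: r = 10 Gm = 1e+10 m.
For a circular orbit, gravity supplies the centripetal force, so v = √(GM / r).
v = √(1.335e+19 / 1e+10) m/s ≈ 3.654e+04 m/s = 36.54 km/s.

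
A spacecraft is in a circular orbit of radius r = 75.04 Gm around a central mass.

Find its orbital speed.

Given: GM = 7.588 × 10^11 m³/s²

Convert to SI: r = 75.04 Gm = 7.504e+10 m.
For a circular orbit, gravity supplies the centripetal force, so v = √(GM / r).
v = √(7.588e+11 / 7.504e+10) m/s ≈ 3.18 m/s = 3.18 m/s.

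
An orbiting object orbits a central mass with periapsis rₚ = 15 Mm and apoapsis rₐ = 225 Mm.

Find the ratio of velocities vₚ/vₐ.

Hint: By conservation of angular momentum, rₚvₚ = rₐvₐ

Convert to SI: rₚ = 15 Mm = 1.5e+07 m; rₐ = 225 Mm = 2.25e+08 m.
Conservation of angular momentum gives rₚvₚ = rₐvₐ, so vₚ/vₐ = rₐ/rₚ.
vₚ/vₐ = 2.25e+08 / 1.5e+07 ≈ 15.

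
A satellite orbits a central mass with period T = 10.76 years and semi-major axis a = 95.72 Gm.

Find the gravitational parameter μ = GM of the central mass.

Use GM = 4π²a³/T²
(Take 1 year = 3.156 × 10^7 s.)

Convert to SI: T = 10.76 years = 3.39586e+08 s; a = 95.72 Gm = 9.572e+10 m.
GM = 4π² · a³ / T².
GM = 4π² · (9.572e+10)³ / (3.39586e+08)² m³/s² ≈ 3.002e+17 m³/s² = 3.002 × 10^17 m³/s².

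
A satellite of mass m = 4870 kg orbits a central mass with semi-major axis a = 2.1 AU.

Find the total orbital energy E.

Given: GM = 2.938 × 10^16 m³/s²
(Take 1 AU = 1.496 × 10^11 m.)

Convert to SI: a = 2.1 AU = 3.1416e+11 m.
E = −GMm / (2a).
E = −2.938e+16 · 4870 / (2 · 3.1416e+11) J ≈ -2.277e+08 J = -227.7 MJ.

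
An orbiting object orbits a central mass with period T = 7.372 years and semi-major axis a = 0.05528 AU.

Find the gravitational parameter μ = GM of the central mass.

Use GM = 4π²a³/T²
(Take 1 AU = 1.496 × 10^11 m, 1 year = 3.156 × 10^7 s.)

Convert to SI: T = 7.372 years = 2.3266e+08 s; a = 0.05528 AU = 8.26989e+09 m.
GM = 4π² · a³ / T².
GM = 4π² · (8.26989e+09)³ / (2.3266e+08)² m³/s² ≈ 4.125e+14 m³/s² = 4.125 × 10^14 m³/s².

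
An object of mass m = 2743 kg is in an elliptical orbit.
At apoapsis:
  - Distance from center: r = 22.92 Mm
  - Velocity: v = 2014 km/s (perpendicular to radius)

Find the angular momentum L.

Convert to SI: r = 22.92 Mm = 2.292e+07 m; v = 2014 km/s = 2.014e+06 m/s.
Since v is perpendicular to r, L = m · v · r.
L = 2743 · 2.014e+06 · 2.292e+07 kg·m²/s ≈ 1.266e+17 kg·m²/s.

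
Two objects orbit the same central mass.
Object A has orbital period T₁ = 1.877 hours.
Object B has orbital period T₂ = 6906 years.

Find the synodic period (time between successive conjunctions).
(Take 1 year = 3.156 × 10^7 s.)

Convert to SI: T₁ = 1.877 hours = 6757.2 s; T₂ = 6906 years = 2.17953e+11 s.
T_syn = |T₁ · T₂ / (T₁ − T₂)|.
T_syn = |6757.2 · 2.17953e+11 / (6757.2 − 2.17953e+11)| s ≈ 6757 s = 1.877 hours.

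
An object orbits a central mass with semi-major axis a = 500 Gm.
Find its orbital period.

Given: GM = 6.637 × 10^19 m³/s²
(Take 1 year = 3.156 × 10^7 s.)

Convert to SI: a = 500 Gm = 5e+11 m.
Kepler's third law: T = 2π √(a³ / GM).
Substituting a = 5e+11 m and GM = 6.637e+19 m³/s²:
T = 2π √((5e+11)³ / 6.637e+19) s
T ≈ 2.727e+08 s = 8.64 years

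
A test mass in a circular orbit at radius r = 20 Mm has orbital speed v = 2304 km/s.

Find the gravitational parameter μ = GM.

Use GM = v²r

Convert to SI: r = 20 Mm = 2e+07 m; v = 2304 km/s = 2.304e+06 m/s.
For a circular orbit v² = GM/r, so GM = v² · r.
GM = (2.304e+06)² · 2e+07 m³/s² ≈ 1.062e+20 m³/s² = 1.062 × 10^20 m³/s².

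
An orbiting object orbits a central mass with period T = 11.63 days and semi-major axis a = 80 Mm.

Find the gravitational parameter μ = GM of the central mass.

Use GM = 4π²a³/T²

Convert to SI: T = 11.63 days = 1.00483e+06 s; a = 80 Mm = 8e+07 m.
GM = 4π² · a³ / T².
GM = 4π² · (8e+07)³ / (1.00483e+06)² m³/s² ≈ 2.002e+13 m³/s² = 2.002 × 10^13 m³/s².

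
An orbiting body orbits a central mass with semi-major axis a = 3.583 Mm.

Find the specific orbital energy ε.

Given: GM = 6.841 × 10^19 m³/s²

Convert to SI: a = 3.583 Mm = 3.583e+06 m.
ε = −GM / (2a).
ε = −6.841e+19 / (2 · 3.583e+06) J/kg ≈ -9.546e+12 J/kg = -9546 GJ/kg.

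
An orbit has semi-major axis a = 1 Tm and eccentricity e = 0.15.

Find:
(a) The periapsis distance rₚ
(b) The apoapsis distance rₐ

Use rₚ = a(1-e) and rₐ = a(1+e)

Convert to SI: a = 1 Tm = 1e+12 m.
(a) rₚ = a(1 − e) = 1e+12 · (1 − 0.15) = 1e+12 · 0.85 ≈ 8.5e+11 m = 850 Gm.
(b) rₐ = a(1 + e) = 1e+12 · (1 + 0.15) = 1e+12 · 1.15 ≈ 1.15e+12 m = 1.15 Tm.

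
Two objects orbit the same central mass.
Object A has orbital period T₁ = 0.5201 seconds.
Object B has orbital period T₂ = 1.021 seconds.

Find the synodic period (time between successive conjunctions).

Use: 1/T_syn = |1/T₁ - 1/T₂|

T_syn = |T₁ · T₂ / (T₁ − T₂)|.
T_syn = |0.5201 · 1.021 / (0.5201 − 1.021)| s ≈ 1.06 s = 1.06 seconds.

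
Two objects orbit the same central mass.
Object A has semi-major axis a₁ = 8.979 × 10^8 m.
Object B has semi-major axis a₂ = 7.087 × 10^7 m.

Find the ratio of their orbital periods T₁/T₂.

From Kepler's third law, (T₁/T₂)² = (a₁/a₂)³, so T₁/T₂ = (a₁/a₂)^(3/2).
a₁/a₂ = 8.979e+08 / 7.087e+07 = 12.6697.
T₁/T₂ = (12.6697)^(3/2) ≈ 45.1.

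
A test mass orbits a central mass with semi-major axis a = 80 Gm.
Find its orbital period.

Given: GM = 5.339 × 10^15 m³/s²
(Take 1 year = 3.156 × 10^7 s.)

Convert to SI: a = 80 Gm = 8e+10 m.
Kepler's third law: T = 2π √(a³ / GM).
Substituting a = 8e+10 m and GM = 5.339e+15 m³/s²:
T = 2π √((8e+10)³ / 5.339e+15) s
T ≈ 1.946e+09 s = 61.65 years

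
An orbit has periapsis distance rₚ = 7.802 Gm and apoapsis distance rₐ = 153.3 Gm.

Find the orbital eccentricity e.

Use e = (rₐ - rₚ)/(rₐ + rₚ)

Convert to SI: rₚ = 7.802 Gm = 7.802e+09 m; rₐ = 153.3 Gm = 1.533e+11 m.
e = (rₐ − rₚ) / (rₐ + rₚ).
e = (1.533e+11 − 7.802e+09) / (1.533e+11 + 7.802e+09) = 1.45498e+11 / 1.61102e+11 ≈ 0.9031.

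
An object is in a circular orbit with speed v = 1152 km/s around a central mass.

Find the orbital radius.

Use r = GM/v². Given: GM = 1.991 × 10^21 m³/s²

Convert to SI: v = 1152 km/s = 1.152e+06 m/s.
For a circular orbit, v² = GM / r, so r = GM / v².
r = 1.991e+21 / (1.152e+06)² m ≈ 1.5e+09 m = 1.5 Gm.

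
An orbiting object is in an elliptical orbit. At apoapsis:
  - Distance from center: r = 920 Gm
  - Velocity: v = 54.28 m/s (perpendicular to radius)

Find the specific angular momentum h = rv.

Convert to SI: r = 920 Gm = 9.2e+11 m.
With v perpendicular to r, h = r · v.
h = 9.2e+11 · 54.28 m²/s ≈ 4.994e+13 m²/s.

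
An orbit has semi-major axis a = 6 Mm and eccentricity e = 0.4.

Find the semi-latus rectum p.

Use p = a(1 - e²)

Convert to SI: a = 6 Mm = 6e+06 m.
p = a (1 − e²).
p = 6e+06 · (1 − (0.4)²) = 6e+06 · 0.84 ≈ 5.04e+06 m = 5.04 Mm.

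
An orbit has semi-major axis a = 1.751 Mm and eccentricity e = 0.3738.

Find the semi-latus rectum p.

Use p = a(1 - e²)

Convert to SI: a = 1.751 Mm = 1.751e+06 m.
p = a (1 − e²).
p = 1.751e+06 · (1 − (0.3738)²) = 1.751e+06 · 0.860274 ≈ 1.506e+06 m = 1.506 Mm.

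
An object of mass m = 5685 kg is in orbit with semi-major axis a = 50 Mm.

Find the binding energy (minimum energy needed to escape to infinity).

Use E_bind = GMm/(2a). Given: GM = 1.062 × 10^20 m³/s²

Convert to SI: a = 50 Mm = 5e+07 m.
Total orbital energy is E = −GMm/(2a); binding energy is E_bind = −E = GMm/(2a).
E_bind = 1.062e+20 · 5685 / (2 · 5e+07) J ≈ 6.037e+15 J = 6.037 PJ.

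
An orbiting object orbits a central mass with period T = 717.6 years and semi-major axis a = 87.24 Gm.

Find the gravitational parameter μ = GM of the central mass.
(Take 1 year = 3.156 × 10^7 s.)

Convert to SI: T = 717.6 years = 2.26475e+10 s; a = 87.24 Gm = 8.724e+10 m.
GM = 4π² · a³ / T².
GM = 4π² · (8.724e+10)³ / (2.26475e+10)² m³/s² ≈ 5.111e+13 m³/s² = 5.111 × 10^13 m³/s².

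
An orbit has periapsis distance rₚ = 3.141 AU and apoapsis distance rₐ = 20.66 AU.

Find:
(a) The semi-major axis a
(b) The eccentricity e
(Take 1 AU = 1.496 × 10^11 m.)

Convert to SI: rₚ = 3.141 AU = 4.69894e+11 m; rₐ = 20.66 AU = 3.09074e+12 m.
(a) a = (rₚ + rₐ) / 2 = (4.69894e+11 + 3.09074e+12) / 2 ≈ 1.78e+12 m = 11.9 AU.
(b) e = (rₐ − rₚ) / (rₐ + rₚ) = (3.09074e+12 − 4.69894e+11) / (3.09074e+12 + 4.69894e+11) ≈ 0.7361.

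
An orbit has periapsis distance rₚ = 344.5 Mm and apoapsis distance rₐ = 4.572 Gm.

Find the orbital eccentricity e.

Convert to SI: rₚ = 344.5 Mm = 3.445e+08 m; rₐ = 4.572 Gm = 4.572e+09 m.
e = (rₐ − rₚ) / (rₐ + rₚ).
e = (4.572e+09 − 3.445e+08) / (4.572e+09 + 3.445e+08) = 4.2275e+09 / 4.9165e+09 ≈ 0.8599.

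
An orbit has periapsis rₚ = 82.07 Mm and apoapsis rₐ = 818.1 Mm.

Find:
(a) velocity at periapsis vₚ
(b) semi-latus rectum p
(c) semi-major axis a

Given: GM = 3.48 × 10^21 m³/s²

Convert to SI: rₚ = 82.07 Mm = 8.207e+07 m; rₐ = 818.1 Mm = 8.181e+08 m.
(a) With a = (rₚ + rₐ)/2 = 4.50085e+08 m, vₚ = √(GM (2/rₚ − 1/a)) = √(3.48e+21 · (2/8.207e+07 − 1/4.50085e+08)) m/s ≈ 8.779e+06 m/s
(b) From a = (rₚ + rₐ)/2 = 4.50085e+08 m and e = (rₐ − rₚ)/(rₐ + rₚ) = 0.817657, p = a(1 − e²) = 4.50085e+08 · (1 − (0.817657)²) ≈ 1.492e+08 m
(c) a = (rₚ + rₐ)/2 = (8.207e+07 + 8.181e+08)/2 ≈ 4.501e+08 m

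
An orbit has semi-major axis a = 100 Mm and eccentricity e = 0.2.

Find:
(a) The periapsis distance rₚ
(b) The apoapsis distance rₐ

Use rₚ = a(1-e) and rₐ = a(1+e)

Convert to SI: a = 100 Mm = 1e+08 m.
(a) rₚ = a(1 − e) = 1e+08 · (1 − 0.2) = 1e+08 · 0.8 ≈ 8e+07 m = 80 Mm.
(b) rₐ = a(1 + e) = 1e+08 · (1 + 0.2) = 1e+08 · 1.2 ≈ 1.2e+08 m = 120 Mm.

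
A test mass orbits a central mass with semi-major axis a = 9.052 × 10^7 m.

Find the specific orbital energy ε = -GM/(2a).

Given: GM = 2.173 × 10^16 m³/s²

ε = −GM / (2a).
ε = −2.173e+16 / (2 · 9.052e+07) J/kg ≈ -1.2e+08 J/kg = -120 MJ/kg.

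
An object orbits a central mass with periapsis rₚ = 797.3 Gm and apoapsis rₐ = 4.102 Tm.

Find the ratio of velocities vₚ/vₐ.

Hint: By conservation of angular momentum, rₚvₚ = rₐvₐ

Convert to SI: rₚ = 797.3 Gm = 7.973e+11 m; rₐ = 4.102 Tm = 4.102e+12 m.
Conservation of angular momentum gives rₚvₚ = rₐvₐ, so vₚ/vₐ = rₐ/rₚ.
vₚ/vₐ = 4.102e+12 / 7.973e+11 ≈ 5.145.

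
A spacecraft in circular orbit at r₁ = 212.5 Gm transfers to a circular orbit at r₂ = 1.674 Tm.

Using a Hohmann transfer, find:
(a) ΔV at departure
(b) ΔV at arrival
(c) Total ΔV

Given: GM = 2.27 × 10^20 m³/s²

Convert to SI: r₁ = 212.5 Gm = 2.125e+11 m; r₂ = 1.674 Tm = 1.674e+12 m.
Transfer semi-major axis: a_t = (r₁ + r₂)/2 = (2.125e+11 + 1.674e+12)/2 = 9.4325e+11 m.
Circular speeds: v₁ = √(GM/r₁) = 32683.9 m/s, v₂ = √(GM/r₂) = 11644.9 m/s.
Transfer speeds (vis-viva v² = GM(2/r − 1/a_t)): v₁ᵗ = 43540.9 m/s, v₂ᵗ = 5527.15 m/s.
(a) ΔV₁ = |v₁ᵗ − v₁| ≈ 1.086e+04 m/s = 10.86 km/s.
(b) ΔV₂ = |v₂ − v₂ᵗ| ≈ 6118 m/s = 6.118 km/s.
(c) ΔV_total = ΔV₁ + ΔV₂ ≈ 1.697e+04 m/s = 16.97 km/s.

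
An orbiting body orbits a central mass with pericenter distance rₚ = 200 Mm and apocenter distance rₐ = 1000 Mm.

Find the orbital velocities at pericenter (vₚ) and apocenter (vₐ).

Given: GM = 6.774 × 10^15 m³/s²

Convert to SI: rₚ = 200 Mm = 2e+08 m; rₐ = 1000 Mm = 1e+09 m.
Use the vis-viva equation v² = GM(2/r − 1/a) with a = (rₚ + rₐ)/2 = (2e+08 + 1e+09)/2 = 6e+08 m.
vₚ = √(GM · (2/rₚ − 1/a)) = √(6.774e+15 · (2/2e+08 − 1/6e+08)) m/s ≈ 7513 m/s = 7.513 km/s.
vₐ = √(GM · (2/rₐ − 1/a)) = √(6.774e+15 · (2/1e+09 − 1/6e+08)) m/s ≈ 1503 m/s = 1.503 km/s.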